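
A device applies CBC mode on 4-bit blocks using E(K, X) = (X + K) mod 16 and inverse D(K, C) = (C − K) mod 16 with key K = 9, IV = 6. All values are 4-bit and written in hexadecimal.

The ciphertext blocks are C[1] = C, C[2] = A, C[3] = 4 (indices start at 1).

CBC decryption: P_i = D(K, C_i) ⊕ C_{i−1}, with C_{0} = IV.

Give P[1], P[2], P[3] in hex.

P[1] = 5, P[2] = D, P[3] = 1

P[1]: D(K, C) = 3; 3 ⊕ 6 = 5.
P[2]: D(K, A) = 1; 1 ⊕ C = D.
P[3]: D(K, 4) = B; B ⊕ A = 1.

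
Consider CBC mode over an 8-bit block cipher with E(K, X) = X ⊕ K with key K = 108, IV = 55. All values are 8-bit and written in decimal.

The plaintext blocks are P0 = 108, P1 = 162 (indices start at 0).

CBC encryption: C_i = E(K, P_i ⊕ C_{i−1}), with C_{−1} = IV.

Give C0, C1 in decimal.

C0 = 55, C1 = 249

C0: P0 ⊕ 55 = 91; E(K, 91) = 55.
C1: P1 ⊕ 55 = 149; E(K, 149) = 249.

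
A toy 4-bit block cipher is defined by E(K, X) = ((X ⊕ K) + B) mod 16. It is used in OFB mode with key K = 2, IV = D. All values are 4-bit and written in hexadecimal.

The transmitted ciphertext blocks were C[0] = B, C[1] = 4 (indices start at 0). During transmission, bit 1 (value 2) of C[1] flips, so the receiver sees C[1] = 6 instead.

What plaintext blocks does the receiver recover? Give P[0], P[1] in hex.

OFB decryption: S_i = E(K, S_{i−1}) with S_{−1} = IV; P_i = C_i ⊕ S_i.
Only C[1] changed, to 6. In OFB, a change in C_i flips the same bit in P_i only; the keystream is unaffected. Decrypting the received ciphertext:
P[0]: S = E(K, D) = A; B ⊕ A = 1.
P[1]: S = E(K, A) = 3; 6 ⊕ 3 = 5.
Blocks that differ from the original plaintext: P[1].

P[0] = 1, P[1] = 5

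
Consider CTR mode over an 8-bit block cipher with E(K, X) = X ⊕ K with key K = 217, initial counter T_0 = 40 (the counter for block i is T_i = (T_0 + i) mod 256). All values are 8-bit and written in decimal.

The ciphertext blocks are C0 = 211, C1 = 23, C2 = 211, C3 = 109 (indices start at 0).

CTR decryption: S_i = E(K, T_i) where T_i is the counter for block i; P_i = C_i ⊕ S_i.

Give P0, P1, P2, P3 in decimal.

P0: T = 40, S = E(K, T) = 241; 211 ⊕ 241 = 34.
P1: T = 41, S = E(K, T) = 240; 23 ⊕ 240 = 231.
P2: T = 42, S = E(K, T) = 243; 211 ⊕ 243 = 32.
P3: T = 43, S = E(K, T) = 242; 109 ⊕ 242 = 159.

P0 = 34, P1 = 231, P2 = 32, P3 = 159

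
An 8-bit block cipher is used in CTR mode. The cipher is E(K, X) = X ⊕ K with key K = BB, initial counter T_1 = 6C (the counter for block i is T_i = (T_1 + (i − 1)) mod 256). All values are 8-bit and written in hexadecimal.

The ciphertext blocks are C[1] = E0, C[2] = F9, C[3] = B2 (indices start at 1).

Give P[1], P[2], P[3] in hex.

P[1] = 37, P[2] = 2F, P[3] = 67

CTR decryption: S_i = E(K, T_i) where T_i is the counter for block i; P_i = C_i ⊕ S_i.
P[1]: T = 6C, S = E(K, T) = D7; E0 ⊕ D7 = 37.
P[2]: T = 6D, S = E(K, T) = D6; F9 ⊕ D6 = 2F.
P[3]: T = 6E, S = E(K, T) = D5; B2 ⊕ D5 = 67.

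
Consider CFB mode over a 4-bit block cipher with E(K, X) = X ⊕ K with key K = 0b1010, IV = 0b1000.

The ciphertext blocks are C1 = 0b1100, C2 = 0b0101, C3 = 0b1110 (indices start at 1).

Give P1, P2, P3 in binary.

CFB decryption: P_i = C_i ⊕ E(K, C_{i−1}), with C_{0} = IV.
P1: E(K, 0b1000) = 0b0010; 0b1100 ⊕ 0b0010 = 0b1110.
P2: E(K, 0b1100) = 0b0110; 0b0101 ⊕ 0b0110 = 0b0011.
P3: E(K, 0b0101) = 0b1111; 0b1110 ⊕ 0b1111 = 0b0001.

P1 = 0b1110, P2 = 0b0011, P3 = 0b0001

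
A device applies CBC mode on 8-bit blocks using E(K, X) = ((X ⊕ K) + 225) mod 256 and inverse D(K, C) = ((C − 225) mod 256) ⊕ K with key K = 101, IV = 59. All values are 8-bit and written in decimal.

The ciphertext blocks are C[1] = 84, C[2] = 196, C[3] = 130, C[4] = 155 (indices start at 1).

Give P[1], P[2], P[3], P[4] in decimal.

CBC decryption: P_i = D(K, C_i) ⊕ C_{i−1}, with C_{0} = IV.
P[1]: D(K, 84) = 22; 22 ⊕ 59 = 45.
P[2]: D(K, 196) = 134; 134 ⊕ 84 = 210.
P[3]: D(K, 130) = 196; 196 ⊕ 196 = 0.
P[4]: D(K, 155) = 223; 223 ⊕ 130 = 93.

P[1] = 45, P[2] = 210, P[3] = 0, P[4] = 93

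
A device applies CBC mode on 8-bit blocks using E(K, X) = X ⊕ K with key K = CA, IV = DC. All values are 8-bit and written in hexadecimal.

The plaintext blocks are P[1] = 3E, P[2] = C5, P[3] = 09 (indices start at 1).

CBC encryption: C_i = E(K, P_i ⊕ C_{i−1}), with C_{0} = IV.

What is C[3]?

C[3] = E4

C[1]: P[1] ⊕ DC = E2; E(K, E2) = 28.
C[2]: P[2] ⊕ 28 = ED; E(K, ED) = 27.
C[3]: P[3] ⊕ 27 = 2E; E(K, 2E) = E4.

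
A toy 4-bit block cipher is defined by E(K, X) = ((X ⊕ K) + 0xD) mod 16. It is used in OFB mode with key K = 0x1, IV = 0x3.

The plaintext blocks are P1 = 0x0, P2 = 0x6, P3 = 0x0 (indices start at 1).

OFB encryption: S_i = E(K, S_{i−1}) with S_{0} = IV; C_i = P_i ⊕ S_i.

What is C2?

C1: S = E(K, 0x3) = 0xF; 0x0 ⊕ 0xF = 0xF.
C2: S = E(K, 0xF) = 0xB; 0x6 ⊕ 0xB = 0xD.

C2 = 0xD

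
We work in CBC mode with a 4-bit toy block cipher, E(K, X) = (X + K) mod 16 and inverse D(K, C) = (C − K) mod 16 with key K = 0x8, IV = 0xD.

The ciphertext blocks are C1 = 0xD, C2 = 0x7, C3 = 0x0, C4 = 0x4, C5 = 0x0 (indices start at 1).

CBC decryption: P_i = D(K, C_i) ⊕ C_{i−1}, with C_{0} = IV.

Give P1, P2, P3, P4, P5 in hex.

P1 = 0x8, P2 = 0x2, P3 = 0xF, P4 = 0xC, P5 = 0xC

P1: D(K, 0xD) = 0x5; 0x5 ⊕ 0xD = 0x8.
P2: D(K, 0x7) = 0xF; 0xF ⊕ 0xD = 0x2.
P3: D(K, 0x0) = 0x8; 0x8 ⊕ 0x7 = 0xF.
P4: D(K, 0x4) = 0xC; 0xC ⊕ 0x0 = 0xC.
P5: D(K, 0x0) = 0x8; 0x8 ⊕ 0x4 = 0xC.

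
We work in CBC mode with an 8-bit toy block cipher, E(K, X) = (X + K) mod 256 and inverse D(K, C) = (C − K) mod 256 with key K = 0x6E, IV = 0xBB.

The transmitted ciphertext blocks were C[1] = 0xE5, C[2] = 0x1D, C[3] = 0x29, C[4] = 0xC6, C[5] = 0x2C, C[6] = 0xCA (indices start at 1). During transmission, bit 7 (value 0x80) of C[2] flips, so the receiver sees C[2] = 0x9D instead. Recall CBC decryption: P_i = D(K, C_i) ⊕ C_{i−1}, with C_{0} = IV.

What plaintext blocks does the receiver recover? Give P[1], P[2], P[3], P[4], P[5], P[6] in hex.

P[1] = 0xCC, P[2] = 0xCA, P[3] = 0x26, P[4] = 0x71, P[5] = 0x78, P[6] = 0x70

Only C[2] changed, to 0x9D. In CBC, a change in C_i garbles P_i and flips the same bit in P_{i+1}. Decrypting the received ciphertext:
P[1]: D(K, 0xE5) = 0x77; 0x77 ⊕ 0xBB = 0xCC.
P[2]: D(K, 0x9D) = 0x2F; 0x2F ⊕ 0xE5 = 0xCA.
P[3]: D(K, 0x29) = 0xBB; 0xBB ⊕ 0x9D = 0x26.
P[4]: D(K, 0xC6) = 0x58; 0x58 ⊕ 0x29 = 0x71.
P[5]: D(K, 0x2C) = 0xBE; 0xBE ⊕ 0xC6 = 0x78.
P[6]: D(K, 0xCA) = 0x5C; 0x5C ⊕ 0x2C = 0x70.
Blocks that differ from the original plaintext: P[2], P[3].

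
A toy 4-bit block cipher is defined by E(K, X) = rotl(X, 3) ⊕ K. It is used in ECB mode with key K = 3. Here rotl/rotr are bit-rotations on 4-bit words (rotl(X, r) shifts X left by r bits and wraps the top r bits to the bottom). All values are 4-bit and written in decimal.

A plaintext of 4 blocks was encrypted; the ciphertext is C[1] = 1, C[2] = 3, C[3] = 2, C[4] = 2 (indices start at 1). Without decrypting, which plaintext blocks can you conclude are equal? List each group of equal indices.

ECB encrypts each block independently with the same key, so equal ciphertext blocks imply equal plaintext blocks.
C[3] = C[4] = 2, so P[3] = P[4].

P[3] = P[4]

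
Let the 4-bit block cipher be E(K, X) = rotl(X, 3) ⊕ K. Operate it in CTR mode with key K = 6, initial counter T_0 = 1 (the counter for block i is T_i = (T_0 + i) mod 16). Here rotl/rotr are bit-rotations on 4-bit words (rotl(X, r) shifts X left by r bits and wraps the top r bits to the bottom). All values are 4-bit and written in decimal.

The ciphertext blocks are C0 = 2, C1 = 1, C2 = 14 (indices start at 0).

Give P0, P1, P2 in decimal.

CTR decryption: S_i = E(K, T_i) where T_i is the counter for block i; P_i = C_i ⊕ S_i.
P0: T = 1, S = E(K, T) = 14; 2 ⊕ 14 = 12.
P1: T = 2, S = E(K, T) = 7; 1 ⊕ 7 = 6.
P2: T = 3, S = E(K, T) = 15; 14 ⊕ 15 = 1.

P0 = 12, P1 = 6, P2 = 1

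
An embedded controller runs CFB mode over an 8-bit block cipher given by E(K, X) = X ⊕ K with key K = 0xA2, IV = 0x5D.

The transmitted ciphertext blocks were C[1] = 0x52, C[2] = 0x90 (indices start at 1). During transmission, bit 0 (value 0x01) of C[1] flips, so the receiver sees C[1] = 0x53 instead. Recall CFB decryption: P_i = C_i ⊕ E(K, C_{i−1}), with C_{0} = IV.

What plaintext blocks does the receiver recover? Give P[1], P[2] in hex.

P[1] = 0xAC, P[2] = 0x61

Only C[1] changed, to 0x53. In CFB, a change in C_i flips the same bit in P_i and garbles P_{i+1}. Decrypting the received ciphertext:
P[1]: E(K, 0x5D) = 0xFF; 0x53 ⊕ 0xFF = 0xAC.
P[2]: E(K, 0x53) = 0xF1; 0x90 ⊕ 0xF1 = 0x61.
Blocks that differ from the original plaintext: P[1], P[2].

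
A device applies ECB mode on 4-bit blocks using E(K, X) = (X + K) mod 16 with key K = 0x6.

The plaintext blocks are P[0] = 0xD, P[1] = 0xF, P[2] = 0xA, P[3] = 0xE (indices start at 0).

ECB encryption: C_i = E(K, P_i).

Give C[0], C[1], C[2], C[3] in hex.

C[0] = 0x3, C[1] = 0x5, C[2] = 0x0, C[3] = 0x4

C[0]: E(K, 0xD) = 0x3.
C[1]: E(K, 0xF) = 0x5.
C[2]: E(K, 0xA) = 0x0.
C[3]: E(K, 0xE) = 0x4.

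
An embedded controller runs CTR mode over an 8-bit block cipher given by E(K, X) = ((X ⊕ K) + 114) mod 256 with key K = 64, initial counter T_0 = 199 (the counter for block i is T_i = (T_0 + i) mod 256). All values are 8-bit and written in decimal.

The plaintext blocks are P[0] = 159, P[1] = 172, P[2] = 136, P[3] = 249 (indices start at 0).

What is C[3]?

CTR encryption: S_i = E(K, T_i) where T_i is the counter for block i; C_i = P_i ⊕ S_i.
C[0]: T = 199, S = E(K, T) = 249; 159 ⊕ 249 = 102.
C[1]: T = 200, S = E(K, T) = 250; 172 ⊕ 250 = 86.
C[2]: T = 201, S = E(K, T) = 251; 136 ⊕ 251 = 115.
C[3]: T = 202, S = E(K, T) = 252; 249 ⊕ 252 = 5.

C[3] = 5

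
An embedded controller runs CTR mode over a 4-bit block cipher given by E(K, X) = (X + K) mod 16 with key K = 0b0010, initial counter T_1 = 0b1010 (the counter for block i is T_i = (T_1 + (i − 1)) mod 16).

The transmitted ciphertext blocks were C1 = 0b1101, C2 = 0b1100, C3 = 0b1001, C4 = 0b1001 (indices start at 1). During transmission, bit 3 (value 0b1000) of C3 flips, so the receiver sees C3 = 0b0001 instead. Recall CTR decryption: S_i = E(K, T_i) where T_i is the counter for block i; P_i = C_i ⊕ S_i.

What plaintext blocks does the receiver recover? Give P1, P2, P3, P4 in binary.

Only C3 changed, to 0b0001. In CTR, a change in C_i flips the same bit in P_i only; the keystream is unaffected. Decrypting the received ciphertext:
P1: T = 0b1010, S = E(K, T) = 0b1100; 0b1101 ⊕ 0b1100 = 0b0001.
P2: T = 0b1011, S = E(K, T) = 0b1101; 0b1100 ⊕ 0b1101 = 0b0001.
P3: T = 0b1100, S = E(K, T) = 0b1110; 0b0001 ⊕ 0b1110 = 0b1111.
P4: T = 0b1101, S = E(K, T) = 0b1111; 0b1001 ⊕ 0b1111 = 0b0110.
Blocks that differ from the original plaintext: P3.

P1 = 0b0001, P2 = 0b0001, P3 = 0b1111, P4 = 0b0110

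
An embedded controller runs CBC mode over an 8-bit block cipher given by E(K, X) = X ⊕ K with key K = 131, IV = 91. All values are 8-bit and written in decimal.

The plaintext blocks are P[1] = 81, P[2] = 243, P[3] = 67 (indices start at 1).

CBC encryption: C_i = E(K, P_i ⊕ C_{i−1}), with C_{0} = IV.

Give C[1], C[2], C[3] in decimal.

C[1] = 137, C[2] = 249, C[3] = 57

C[1]: P[1] ⊕ 91 = 10; E(K, 10) = 137.
C[2]: P[2] ⊕ 137 = 122; E(K, 122) = 249.
C[3]: P[3] ⊕ 249 = 186; E(K, 186) = 57.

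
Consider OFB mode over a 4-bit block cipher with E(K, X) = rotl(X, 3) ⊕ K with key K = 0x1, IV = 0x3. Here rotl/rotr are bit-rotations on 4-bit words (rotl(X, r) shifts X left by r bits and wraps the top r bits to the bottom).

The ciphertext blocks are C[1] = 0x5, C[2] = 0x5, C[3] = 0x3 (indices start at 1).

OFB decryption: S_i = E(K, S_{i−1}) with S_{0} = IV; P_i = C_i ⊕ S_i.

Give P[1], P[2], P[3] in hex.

P[1]: S = E(K, 0x3) = 0x8; 0x5 ⊕ 0x8 = 0xD.
P[2]: S = E(K, 0x8) = 0x5; 0x5 ⊕ 0x5 = 0x0.
P[3]: S = E(K, 0x5) = 0xB; 0x3 ⊕ 0xB = 0x8.

P[1] = 0xD, P[2] = 0x0, P[3] = 0x8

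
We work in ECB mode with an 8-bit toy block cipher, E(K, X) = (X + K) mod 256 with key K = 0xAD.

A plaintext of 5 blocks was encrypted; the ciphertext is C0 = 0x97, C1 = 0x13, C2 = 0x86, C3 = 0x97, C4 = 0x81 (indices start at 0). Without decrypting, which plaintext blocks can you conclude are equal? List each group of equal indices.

ECB encrypts each block independently with the same key, so equal ciphertext blocks imply equal plaintext blocks.
C0 = C3 = 0x97, so P0 = P3.

P0 = P3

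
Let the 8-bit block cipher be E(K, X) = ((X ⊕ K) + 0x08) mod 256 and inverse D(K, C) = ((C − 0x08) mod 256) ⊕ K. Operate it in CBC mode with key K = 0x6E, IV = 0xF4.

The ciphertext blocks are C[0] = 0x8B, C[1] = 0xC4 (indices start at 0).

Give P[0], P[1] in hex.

CBC decryption: P_i = D(K, C_i) ⊕ C_{i−1}, with C_{−1} = IV.
P[0]: D(K, 0x8B) = 0xED; 0xED ⊕ 0xF4 = 0x19.
P[1]: D(K, 0xC4) = 0xD2; 0xD2 ⊕ 0x8B = 0x59.

P[0] = 0x19, P[1] = 0x59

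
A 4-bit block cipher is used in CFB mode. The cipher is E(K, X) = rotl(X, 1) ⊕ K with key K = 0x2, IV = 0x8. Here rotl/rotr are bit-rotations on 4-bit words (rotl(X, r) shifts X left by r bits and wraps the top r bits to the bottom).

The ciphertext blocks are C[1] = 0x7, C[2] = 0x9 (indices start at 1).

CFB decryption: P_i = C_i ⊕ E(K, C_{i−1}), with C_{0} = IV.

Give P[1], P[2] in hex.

P[1] = 0x4, P[2] = 0x5

P[1]: E(K, 0x8) = 0x3; 0x7 ⊕ 0x3 = 0x4.
P[2]: E(K, 0x7) = 0xC; 0x9 ⊕ 0xC = 0x5.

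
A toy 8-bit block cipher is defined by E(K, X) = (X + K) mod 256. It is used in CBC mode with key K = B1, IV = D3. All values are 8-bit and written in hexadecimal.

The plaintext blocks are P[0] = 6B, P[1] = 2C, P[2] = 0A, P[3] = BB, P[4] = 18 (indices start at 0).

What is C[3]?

CBC encryption: C_i = E(K, P_i ⊕ C_{i−1}), with C_{−1} = IV.
C[0]: P[0] ⊕ D3 = B8; E(K, B8) = 69.
C[1]: P[1] ⊕ 69 = 45; E(K, 45) = F6.
C[2]: P[2] ⊕ F6 = FC; E(K, FC) = AD.
C[3]: P[3] ⊕ AD = 16; E(K, 16) = C7.

C[3] = C7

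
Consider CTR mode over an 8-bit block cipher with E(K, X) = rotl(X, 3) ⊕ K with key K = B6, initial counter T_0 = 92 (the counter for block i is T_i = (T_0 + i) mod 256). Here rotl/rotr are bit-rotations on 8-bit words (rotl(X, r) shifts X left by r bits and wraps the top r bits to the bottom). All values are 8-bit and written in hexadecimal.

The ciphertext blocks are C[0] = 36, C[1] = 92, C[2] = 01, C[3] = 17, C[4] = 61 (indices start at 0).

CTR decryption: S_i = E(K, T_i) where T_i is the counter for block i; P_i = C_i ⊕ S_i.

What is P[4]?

P[4]: T = 96, S = E(K, T) = 02; 61 ⊕ 02 = 63.

P[4] = 63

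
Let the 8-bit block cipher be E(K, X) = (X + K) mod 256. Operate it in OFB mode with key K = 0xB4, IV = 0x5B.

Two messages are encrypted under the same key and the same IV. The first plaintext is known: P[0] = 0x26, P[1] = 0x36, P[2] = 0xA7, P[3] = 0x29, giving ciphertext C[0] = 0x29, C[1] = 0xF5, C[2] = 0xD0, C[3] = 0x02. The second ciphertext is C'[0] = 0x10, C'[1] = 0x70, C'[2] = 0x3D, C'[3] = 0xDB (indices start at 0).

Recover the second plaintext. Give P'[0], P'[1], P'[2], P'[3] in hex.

In OFB with a reused IV, both messages share the same keystream S_i, so C_i ⊕ C'_i = P_i ⊕ P'_i and thus P'_i = P_i ⊕ C_i ⊕ C'_i.
P'[0]: 0x26 ⊕ 0x29 ⊕ 0x10 = 0x1F.
P'[1]: 0x36 ⊕ 0xF5 ⊕ 0x70 = 0xB3.
P'[2]: 0xA7 ⊕ 0xD0 ⊕ 0x3D = 0x4A.
P'[3]: 0x29 ⊕ 0x02 ⊕ 0xDB = 0xF0.

P'[0] = 0x1F, P'[1] = 0xB3, P'[2] = 0x4A, P'[3] = 0xF0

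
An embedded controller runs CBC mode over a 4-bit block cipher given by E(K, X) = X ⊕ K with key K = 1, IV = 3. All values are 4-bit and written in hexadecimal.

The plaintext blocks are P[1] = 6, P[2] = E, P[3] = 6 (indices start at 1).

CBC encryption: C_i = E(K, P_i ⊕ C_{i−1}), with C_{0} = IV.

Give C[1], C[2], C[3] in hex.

C[1]: P[1] ⊕ 3 = 5; E(K, 5) = 4.
C[2]: P[2] ⊕ 4 = A; E(K, A) = B.
C[3]: P[3] ⊕ B = D; E(K, D) = C.

C[1] = 4, C[2] = B, C[3] = C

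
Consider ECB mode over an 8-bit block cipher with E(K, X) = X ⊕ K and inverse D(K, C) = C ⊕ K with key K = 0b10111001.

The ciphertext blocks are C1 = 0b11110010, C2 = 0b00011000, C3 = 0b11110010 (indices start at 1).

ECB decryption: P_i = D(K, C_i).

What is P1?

P1 = 0b01001011

P1: D(K, 0b11110010) = 0b01001011.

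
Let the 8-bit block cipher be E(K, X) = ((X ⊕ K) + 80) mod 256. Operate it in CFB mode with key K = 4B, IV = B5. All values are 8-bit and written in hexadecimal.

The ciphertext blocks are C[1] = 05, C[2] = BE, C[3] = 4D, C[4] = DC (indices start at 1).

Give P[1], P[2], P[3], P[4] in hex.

P[1] = 7B, P[2] = 70, P[3] = 38, P[4] = 5A

CFB decryption: P_i = C_i ⊕ E(K, C_{i−1}), with C_{0} = IV.
P[1]: E(K, B5) = 7E; 05 ⊕ 7E = 7B.
P[2]: E(K, 05) = CE; BE ⊕ CE = 70.
P[3]: E(K, BE) = 75; 4D ⊕ 75 = 38.
P[4]: E(K, 4D) = 86; DC ⊕ 86 = 5A.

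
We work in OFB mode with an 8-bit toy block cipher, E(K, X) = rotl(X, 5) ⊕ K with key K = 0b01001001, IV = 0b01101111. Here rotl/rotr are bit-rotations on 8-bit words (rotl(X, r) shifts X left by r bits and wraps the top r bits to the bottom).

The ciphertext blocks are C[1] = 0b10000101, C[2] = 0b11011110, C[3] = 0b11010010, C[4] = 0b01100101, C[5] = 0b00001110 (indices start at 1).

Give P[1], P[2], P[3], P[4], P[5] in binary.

OFB decryption: S_i = E(K, S_{i−1}) with S_{0} = IV; P_i = C_i ⊕ S_i.
P[1]: S = E(K, 0b01101111) = 0b10100100; 0b10000101 ⊕ 0b10100100 = 0b00100001.
P[2]: S = E(K, 0b10100100) = 0b11011101; 0b11011110 ⊕ 0b11011101 = 0b00000011.
P[3]: S = E(K, 0b11011101) = 0b11110010; 0b11010010 ⊕ 0b11110010 = 0b00100000.
P[4]: S = E(K, 0b11110010) = 0b00010111; 0b01100101 ⊕ 0b00010111 = 0b01110010.
P[5]: S = E(K, 0b00010111) = 0b10101011; 0b00001110 ⊕ 0b10101011 = 0b10100101.

P[1] = 0b00100001, P[2] = 0b00000011, P[3] = 0b00100000, P[4] = 0b01110010, P[5] = 0b10100101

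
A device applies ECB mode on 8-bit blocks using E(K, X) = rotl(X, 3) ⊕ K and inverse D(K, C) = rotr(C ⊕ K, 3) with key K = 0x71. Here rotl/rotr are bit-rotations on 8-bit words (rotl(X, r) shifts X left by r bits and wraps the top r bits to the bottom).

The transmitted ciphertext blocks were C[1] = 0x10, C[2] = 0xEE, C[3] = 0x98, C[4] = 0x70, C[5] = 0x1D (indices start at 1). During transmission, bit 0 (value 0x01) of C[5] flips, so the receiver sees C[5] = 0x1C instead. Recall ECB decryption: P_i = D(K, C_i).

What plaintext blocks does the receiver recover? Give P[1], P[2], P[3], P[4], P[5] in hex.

P[1] = 0x2C, P[2] = 0xF3, P[3] = 0x3D, P[4] = 0x20, P[5] = 0xAD

Only C[5] changed, to 0x1C. In ECB, a change in C_i affects only P_i. Decrypting the received ciphertext:
P[1]: D(K, 0x10) = 0x2C.
P[2]: D(K, 0xEE) = 0xF3.
P[3]: D(K, 0x98) = 0x3D.
P[4]: D(K, 0x70) = 0x20.
P[5]: D(K, 0x1C) = 0xAD.
Blocks that differ from the original plaintext: P[5].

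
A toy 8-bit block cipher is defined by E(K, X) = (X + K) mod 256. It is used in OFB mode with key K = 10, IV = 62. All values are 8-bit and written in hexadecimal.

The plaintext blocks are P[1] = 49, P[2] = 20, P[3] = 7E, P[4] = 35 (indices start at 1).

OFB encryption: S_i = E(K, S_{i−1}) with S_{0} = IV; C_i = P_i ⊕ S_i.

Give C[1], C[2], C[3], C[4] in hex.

C[1]: S = E(K, 62) = 72; 49 ⊕ 72 = 3B.
C[2]: S = E(K, 72) = 82; 20 ⊕ 82 = A2.
C[3]: S = E(K, 82) = 92; 7E ⊕ 92 = EC.
C[4]: S = E(K, 92) = A2; 35 ⊕ A2 = 97.

C[1] = 3B, C[2] = A2, C[3] = EC, C[4] = 97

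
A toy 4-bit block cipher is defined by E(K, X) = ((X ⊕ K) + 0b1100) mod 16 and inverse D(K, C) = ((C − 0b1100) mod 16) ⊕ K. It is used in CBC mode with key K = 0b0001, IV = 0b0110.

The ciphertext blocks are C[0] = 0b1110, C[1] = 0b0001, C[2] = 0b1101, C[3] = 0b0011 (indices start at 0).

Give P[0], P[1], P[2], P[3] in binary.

P[0] = 0b0101, P[1] = 0b1010, P[2] = 0b0001, P[3] = 0b1011

CBC decryption: P_i = D(K, C_i) ⊕ C_{i−1}, with C_{−1} = IV.
P[0]: D(K, 0b1110) = 0b0011; 0b0011 ⊕ 0b0110 = 0b0101.
P[1]: D(K, 0b0001) = 0b0100; 0b0100 ⊕ 0b1110 = 0b1010.
P[2]: D(K, 0b1101) = 0b0000; 0b0000 ⊕ 0b0001 = 0b0001.
P[3]: D(K, 0b0011) = 0b0110; 0b0110 ⊕ 0b1101 = 0b1011.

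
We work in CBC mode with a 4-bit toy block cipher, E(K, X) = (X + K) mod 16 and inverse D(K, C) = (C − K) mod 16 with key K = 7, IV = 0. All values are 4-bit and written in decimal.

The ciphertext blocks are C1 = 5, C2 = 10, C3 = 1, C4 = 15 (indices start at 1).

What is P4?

CBC decryption: P_i = D(K, C_i) ⊕ C_{i−1}, with C_{0} = IV.
P4: D(K, 15) = 8; 8 ⊕ 1 = 9.

P4 = 9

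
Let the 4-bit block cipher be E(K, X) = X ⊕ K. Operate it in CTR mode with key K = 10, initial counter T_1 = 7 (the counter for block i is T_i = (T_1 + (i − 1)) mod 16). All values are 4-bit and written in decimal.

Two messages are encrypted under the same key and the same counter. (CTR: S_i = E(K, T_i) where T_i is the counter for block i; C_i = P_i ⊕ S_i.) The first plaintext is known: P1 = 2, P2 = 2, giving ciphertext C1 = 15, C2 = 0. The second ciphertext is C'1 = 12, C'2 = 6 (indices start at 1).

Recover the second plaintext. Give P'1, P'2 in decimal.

In CTR with a reused counter, both messages share the same keystream S_i, so C_i ⊕ C'_i = P_i ⊕ P'_i and thus P'_i = P_i ⊕ C_i ⊕ C'_i.
P'1: 2 ⊕ 15 ⊕ 12 = 1.
P'2: 2 ⊕ 0 ⊕ 6 = 4.

P'1 = 1, P'2 = 4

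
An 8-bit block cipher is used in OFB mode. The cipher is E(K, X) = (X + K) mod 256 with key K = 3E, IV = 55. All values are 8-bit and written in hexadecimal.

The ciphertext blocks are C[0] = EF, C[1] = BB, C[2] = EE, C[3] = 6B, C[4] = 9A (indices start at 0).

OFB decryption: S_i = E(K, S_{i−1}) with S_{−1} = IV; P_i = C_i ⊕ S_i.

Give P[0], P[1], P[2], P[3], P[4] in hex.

P[0] = 7C, P[1] = 6A, P[2] = E1, P[3] = 26, P[4] = 11

P[0]: S = E(K, 55) = 93; EF ⊕ 93 = 7C.
P[1]: S = E(K, 93) = D1; BB ⊕ D1 = 6A.
P[2]: S = E(K, D1) = 0F; EE ⊕ 0F = E1.
P[3]: S = E(K, 0F) = 4D; 6B ⊕ 4D = 26.
P[4]: S = E(K, 4D) = 8B; 9A ⊕ 8B = 11.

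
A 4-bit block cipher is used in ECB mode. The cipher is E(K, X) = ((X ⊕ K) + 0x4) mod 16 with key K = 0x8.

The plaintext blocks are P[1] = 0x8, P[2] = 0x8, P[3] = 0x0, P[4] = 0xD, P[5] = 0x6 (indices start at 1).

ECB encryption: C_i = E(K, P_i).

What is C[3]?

C[3] = 0xC

C[3]: E(K, 0x0) = 0xC.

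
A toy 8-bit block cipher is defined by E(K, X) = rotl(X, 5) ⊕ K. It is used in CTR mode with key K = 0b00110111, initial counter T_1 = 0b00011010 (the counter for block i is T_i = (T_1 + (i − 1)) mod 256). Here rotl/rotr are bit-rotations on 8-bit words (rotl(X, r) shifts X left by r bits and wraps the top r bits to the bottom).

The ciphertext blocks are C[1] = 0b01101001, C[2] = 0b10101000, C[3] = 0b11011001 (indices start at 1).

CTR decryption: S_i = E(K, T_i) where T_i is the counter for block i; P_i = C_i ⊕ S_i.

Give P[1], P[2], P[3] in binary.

P[1]: T = 0b00011010, S = E(K, T) = 0b01110100; 0b01101001 ⊕ 0b01110100 = 0b00011101.
P[2]: T = 0b00011011, S = E(K, T) = 0b01010100; 0b10101000 ⊕ 0b01010100 = 0b11111100.
P[3]: T = 0b00011100, S = E(K, T) = 0b10110100; 0b11011001 ⊕ 0b10110100 = 0b01101101.

P[1] = 0b00011101, P[2] = 0b11111100, P[3] = 0b01101101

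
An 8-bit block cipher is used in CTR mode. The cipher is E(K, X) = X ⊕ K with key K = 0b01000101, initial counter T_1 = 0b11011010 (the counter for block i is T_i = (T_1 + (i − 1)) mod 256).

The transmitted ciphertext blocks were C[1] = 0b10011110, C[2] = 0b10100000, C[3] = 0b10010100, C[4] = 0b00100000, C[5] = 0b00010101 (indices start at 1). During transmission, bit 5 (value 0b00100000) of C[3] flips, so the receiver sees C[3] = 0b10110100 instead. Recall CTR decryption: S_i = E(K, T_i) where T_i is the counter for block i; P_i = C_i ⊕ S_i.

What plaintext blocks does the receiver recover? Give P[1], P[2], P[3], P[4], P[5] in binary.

P[1] = 0b00000001, P[2] = 0b00111110, P[3] = 0b00101101, P[4] = 0b10111000, P[5] = 0b10001110

Only C[3] changed, to 0b10110100. In CTR, a change in C_i flips the same bit in P_i only; the keystream is unaffected. Decrypting the received ciphertext:
P[1]: T = 0b11011010, S = E(K, T) = 0b10011111; 0b10011110 ⊕ 0b10011111 = 0b00000001.
P[2]: T = 0b11011011, S = E(K, T) = 0b10011110; 0b10100000 ⊕ 0b10011110 = 0b00111110.
P[3]: T = 0b11011100, S = E(K, T) = 0b10011001; 0b10110100 ⊕ 0b10011001 = 0b00101101.
P[4]: T = 0b11011101, S = E(K, T) = 0b10011000; 0b00100000 ⊕ 0b10011000 = 0b10111000.
P[5]: T = 0b11011110, S = E(K, T) = 0b10011011; 0b00010101 ⊕ 0b10011011 = 0b10001110.
Blocks that differ from the original plaintext: P[3].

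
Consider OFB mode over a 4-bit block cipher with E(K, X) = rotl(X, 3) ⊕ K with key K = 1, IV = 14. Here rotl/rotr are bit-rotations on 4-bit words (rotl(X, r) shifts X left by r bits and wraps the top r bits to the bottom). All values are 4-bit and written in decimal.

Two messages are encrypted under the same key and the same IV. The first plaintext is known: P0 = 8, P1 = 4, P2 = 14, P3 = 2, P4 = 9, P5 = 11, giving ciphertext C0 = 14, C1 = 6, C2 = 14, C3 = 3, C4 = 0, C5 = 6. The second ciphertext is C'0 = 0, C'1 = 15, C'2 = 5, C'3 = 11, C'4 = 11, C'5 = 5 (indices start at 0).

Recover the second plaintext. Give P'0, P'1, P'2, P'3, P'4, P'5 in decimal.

P'0 = 6, P'1 = 13, P'2 = 5, P'3 = 10, P'4 = 2, P'5 = 8

In OFB with a reused IV, both messages share the same keystream S_i, so C_i ⊕ C'_i = P_i ⊕ P'_i and thus P'_i = P_i ⊕ C_i ⊕ C'_i.
P'0: 8 ⊕ 14 ⊕ 0 = 6.
P'1: 4 ⊕ 6 ⊕ 15 = 13.
P'2: 14 ⊕ 14 ⊕ 5 = 5.
P'3: 2 ⊕ 3 ⊕ 11 = 10.
P'4: 9 ⊕ 0 ⊕ 11 = 2.
P'5: 11 ⊕ 6 ⊕ 5 = 8.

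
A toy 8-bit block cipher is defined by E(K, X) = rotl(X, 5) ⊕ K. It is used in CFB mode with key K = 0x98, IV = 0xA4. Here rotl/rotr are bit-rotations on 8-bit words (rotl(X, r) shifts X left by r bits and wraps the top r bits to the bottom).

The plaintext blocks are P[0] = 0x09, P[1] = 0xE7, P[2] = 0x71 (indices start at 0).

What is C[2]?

CFB encryption: C_i = P_i ⊕ E(K, C_{i−1}), with C_{−1} = IV.
C[0]: E(K, 0xA4) = 0x0C; 0x09 ⊕ 0x0C = 0x05.
C[1]: E(K, 0x05) = 0x38; 0xE7 ⊕ 0x38 = 0xDF.
C[2]: E(K, 0xDF) = 0x63; 0x71 ⊕ 0x63 = 0x12.

C[2] = 0x12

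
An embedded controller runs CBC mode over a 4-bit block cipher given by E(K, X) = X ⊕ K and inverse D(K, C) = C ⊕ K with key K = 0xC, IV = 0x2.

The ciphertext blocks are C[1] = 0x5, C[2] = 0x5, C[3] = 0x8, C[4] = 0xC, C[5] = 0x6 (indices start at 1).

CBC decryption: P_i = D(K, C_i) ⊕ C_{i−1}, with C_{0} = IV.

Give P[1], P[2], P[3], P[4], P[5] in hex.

P[1]: D(K, 0x5) = 0x9; 0x9 ⊕ 0x2 = 0xB.
P[2]: D(K, 0x5) = 0x9; 0x9 ⊕ 0x5 = 0xC.
P[3]: D(K, 0x8) = 0x4; 0x4 ⊕ 0x5 = 0x1.
P[4]: D(K, 0xC) = 0x0; 0x0 ⊕ 0x8 = 0x8.
P[5]: D(K, 0x6) = 0xA; 0xA ⊕ 0xC = 0x6.

P[1] = 0xB, P[2] = 0xC, P[3] = 0x1, P[4] = 0x8, P[5] = 0x6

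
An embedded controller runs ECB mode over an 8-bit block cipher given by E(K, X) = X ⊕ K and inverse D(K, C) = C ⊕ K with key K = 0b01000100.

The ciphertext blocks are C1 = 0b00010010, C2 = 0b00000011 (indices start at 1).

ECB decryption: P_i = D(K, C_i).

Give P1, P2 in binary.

P1 = 0b01010110, P2 = 0b01000111

P1: D(K, 0b00010010) = 0b01010110.
P2: D(K, 0b00000011) = 0b01000111.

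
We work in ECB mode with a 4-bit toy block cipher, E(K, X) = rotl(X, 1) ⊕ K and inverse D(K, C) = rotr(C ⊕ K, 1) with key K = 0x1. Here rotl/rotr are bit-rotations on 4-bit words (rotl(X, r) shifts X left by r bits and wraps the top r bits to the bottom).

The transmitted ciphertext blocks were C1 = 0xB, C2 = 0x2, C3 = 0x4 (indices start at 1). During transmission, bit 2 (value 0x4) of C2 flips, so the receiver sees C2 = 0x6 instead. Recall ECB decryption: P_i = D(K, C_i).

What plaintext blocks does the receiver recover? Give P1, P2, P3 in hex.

Only C2 changed, to 0x6. In ECB, a change in C_i affects only P_i. Decrypting the received ciphertext:
P1: D(K, 0xB) = 0x5.
P2: D(K, 0x6) = 0xB.
P3: D(K, 0x4) = 0xA.
Blocks that differ from the original plaintext: P2.

P1 = 0x5, P2 = 0xB, P3 = 0xA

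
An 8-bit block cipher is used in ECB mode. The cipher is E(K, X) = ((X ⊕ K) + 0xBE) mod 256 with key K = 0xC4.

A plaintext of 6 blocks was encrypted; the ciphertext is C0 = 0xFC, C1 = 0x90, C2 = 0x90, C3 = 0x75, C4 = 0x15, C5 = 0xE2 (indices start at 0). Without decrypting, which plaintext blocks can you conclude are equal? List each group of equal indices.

ECB encrypts each block independently with the same key, so equal ciphertext blocks imply equal plaintext blocks.
C1 = C2 = 0x90, so P1 = P2.

P1 = P2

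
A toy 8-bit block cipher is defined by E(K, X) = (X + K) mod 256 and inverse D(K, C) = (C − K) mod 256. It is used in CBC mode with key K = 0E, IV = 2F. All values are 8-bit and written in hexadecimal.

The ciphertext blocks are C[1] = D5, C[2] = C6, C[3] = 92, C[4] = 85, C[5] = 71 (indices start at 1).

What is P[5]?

P[5] = E6

CBC decryption: P_i = D(K, C_i) ⊕ C_{i−1}, with C_{0} = IV.
P[5]: D(K, 71) = 63; 63 ⊕ 85 = E6.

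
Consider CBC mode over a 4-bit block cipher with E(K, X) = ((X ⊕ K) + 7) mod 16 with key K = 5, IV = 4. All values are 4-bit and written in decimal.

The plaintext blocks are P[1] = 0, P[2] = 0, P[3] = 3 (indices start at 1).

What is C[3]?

C[3] = 9

CBC encryption: C_i = E(K, P_i ⊕ C_{i−1}), with C_{0} = IV.
C[1]: P[1] ⊕ 4 = 4; E(K, 4) = 8.
C[2]: P[2] ⊕ 8 = 8; E(K, 8) = 4.
C[3]: P[3] ⊕ 4 = 7; E(K, 7) = 9.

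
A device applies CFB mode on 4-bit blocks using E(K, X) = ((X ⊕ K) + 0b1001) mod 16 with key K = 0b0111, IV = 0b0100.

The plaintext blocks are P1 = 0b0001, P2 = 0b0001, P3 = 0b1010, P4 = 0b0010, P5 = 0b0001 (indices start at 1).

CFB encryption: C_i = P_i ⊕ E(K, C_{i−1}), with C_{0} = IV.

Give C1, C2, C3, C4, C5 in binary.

C1: E(K, 0b0100) = 0b1100; 0b0001 ⊕ 0b1100 = 0b1101.
C2: E(K, 0b1101) = 0b0011; 0b0001 ⊕ 0b0011 = 0b0010.
C3: E(K, 0b0010) = 0b1110; 0b1010 ⊕ 0b1110 = 0b0100.
C4: E(K, 0b0100) = 0b1100; 0b0010 ⊕ 0b1100 = 0b1110.
C5: E(K, 0b1110) = 0b0010; 0b0001 ⊕ 0b0010 = 0b0011.

C1 = 0b1101, C2 = 0b0010, C3 = 0b0100, C4 = 0b1110, C5 = 0b0011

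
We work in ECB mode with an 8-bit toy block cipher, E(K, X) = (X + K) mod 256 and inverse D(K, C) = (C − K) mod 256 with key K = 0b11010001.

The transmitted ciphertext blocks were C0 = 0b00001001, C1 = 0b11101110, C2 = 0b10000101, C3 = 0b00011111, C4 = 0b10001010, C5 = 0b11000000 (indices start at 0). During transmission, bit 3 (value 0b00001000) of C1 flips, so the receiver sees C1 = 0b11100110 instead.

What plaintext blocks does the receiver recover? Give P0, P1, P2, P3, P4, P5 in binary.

ECB decryption: P_i = D(K, C_i).
Only C1 changed, to 0b11100110. In ECB, a change in C_i affects only P_i. Decrypting the received ciphertext:
P0: D(K, 0b00001001) = 0b00111000.
P1: D(K, 0b11100110) = 0b00010101.
P2: D(K, 0b10000101) = 0b10110100.
P3: D(K, 0b00011111) = 0b01001110.
P4: D(K, 0b10001010) = 0b10111001.
P5: D(K, 0b11000000) = 0b11101111.
Blocks that differ from the original plaintext: P1.

P0 = 0b00111000, P1 = 0b00010101, P2 = 0b10110100, P3 = 0b01001110, P4 = 0b10111001, P5 = 0b11101111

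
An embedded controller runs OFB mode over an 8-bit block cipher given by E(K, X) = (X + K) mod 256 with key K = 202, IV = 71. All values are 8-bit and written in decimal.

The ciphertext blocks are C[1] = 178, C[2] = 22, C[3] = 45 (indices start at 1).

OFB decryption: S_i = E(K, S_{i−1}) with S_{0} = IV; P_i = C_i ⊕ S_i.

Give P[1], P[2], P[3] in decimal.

P[1] = 163, P[2] = 205, P[3] = 136

P[1]: S = E(K, 71) = 17; 178 ⊕ 17 = 163.
P[2]: S = E(K, 17) = 219; 22 ⊕ 219 = 205.
P[3]: S = E(K, 219) = 165; 45 ⊕ 165 = 136.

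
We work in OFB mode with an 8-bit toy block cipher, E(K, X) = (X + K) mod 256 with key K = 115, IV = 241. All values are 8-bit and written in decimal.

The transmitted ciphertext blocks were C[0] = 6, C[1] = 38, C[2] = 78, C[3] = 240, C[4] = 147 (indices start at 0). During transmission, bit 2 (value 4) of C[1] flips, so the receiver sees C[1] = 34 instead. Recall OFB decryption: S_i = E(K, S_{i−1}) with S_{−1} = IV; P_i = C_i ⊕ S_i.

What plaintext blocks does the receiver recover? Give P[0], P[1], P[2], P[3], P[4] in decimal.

Only C[1] changed, to 34. In OFB, a change in C_i flips the same bit in P_i only; the keystream is unaffected. Decrypting the received ciphertext:
P[0]: S = E(K, 241) = 100; 6 ⊕ 100 = 98.
P[1]: S = E(K, 100) = 215; 34 ⊕ 215 = 245.
P[2]: S = E(K, 215) = 74; 78 ⊕ 74 = 4.
P[3]: S = E(K, 74) = 189; 240 ⊕ 189 = 77.
P[4]: S = E(K, 189) = 48; 147 ⊕ 48 = 163.
Blocks that differ from the original plaintext: P[1].

P[0] = 98, P[1] = 245, P[2] = 4, P[3] = 77, P[4] = 163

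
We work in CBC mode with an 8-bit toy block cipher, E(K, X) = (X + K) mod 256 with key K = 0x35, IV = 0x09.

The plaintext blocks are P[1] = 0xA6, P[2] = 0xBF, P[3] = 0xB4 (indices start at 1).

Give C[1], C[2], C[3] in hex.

C[1] = 0xE4, C[2] = 0x90, C[3] = 0x59

CBC encryption: C_i = E(K, P_i ⊕ C_{i−1}), with C_{0} = IV.
C[1]: P[1] ⊕ 0x09 = 0xAF; E(K, 0xAF) = 0xE4.
C[2]: P[2] ⊕ 0xE4 = 0x5B; E(K, 0x5B) = 0x90.
C[3]: P[3] ⊕ 0x90 = 0x24; E(K, 0x24) = 0x59.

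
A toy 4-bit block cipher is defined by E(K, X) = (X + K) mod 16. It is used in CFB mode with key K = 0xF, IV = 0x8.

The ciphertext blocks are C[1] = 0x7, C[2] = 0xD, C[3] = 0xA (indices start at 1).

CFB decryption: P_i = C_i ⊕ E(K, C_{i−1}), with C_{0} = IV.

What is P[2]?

P[2] = 0xB

P[2]: E(K, 0x7) = 0x6; 0xD ⊕ 0x6 = 0xB.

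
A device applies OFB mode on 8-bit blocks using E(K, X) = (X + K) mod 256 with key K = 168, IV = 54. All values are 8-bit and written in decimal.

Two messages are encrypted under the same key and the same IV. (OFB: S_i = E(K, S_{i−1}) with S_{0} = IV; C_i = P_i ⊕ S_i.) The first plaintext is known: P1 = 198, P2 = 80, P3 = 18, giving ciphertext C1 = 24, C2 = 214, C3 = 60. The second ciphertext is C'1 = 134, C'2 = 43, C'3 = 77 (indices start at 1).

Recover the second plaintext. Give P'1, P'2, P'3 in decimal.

P'1 = 88, P'2 = 173, P'3 = 99

In OFB with a reused IV, both messages share the same keystream S_i, so C_i ⊕ C'_i = P_i ⊕ P'_i and thus P'_i = P_i ⊕ C_i ⊕ C'_i.
P'1: 198 ⊕ 24 ⊕ 134 = 88.
P'2: 80 ⊕ 214 ⊕ 43 = 173.
P'3: 18 ⊕ 60 ⊕ 77 = 99.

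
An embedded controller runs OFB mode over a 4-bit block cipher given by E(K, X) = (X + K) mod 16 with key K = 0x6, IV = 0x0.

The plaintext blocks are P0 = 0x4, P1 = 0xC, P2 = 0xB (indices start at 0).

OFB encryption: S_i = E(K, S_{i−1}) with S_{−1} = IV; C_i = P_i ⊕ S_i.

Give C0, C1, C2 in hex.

C0: S = E(K, 0x0) = 0x6; 0x4 ⊕ 0x6 = 0x2.
C1: S = E(K, 0x6) = 0xC; 0xC ⊕ 0xC = 0x0.
C2: S = E(K, 0xC) = 0x2; 0xB ⊕ 0x2 = 0x9.

C0 = 0x2, C1 = 0x0, C2 = 0x9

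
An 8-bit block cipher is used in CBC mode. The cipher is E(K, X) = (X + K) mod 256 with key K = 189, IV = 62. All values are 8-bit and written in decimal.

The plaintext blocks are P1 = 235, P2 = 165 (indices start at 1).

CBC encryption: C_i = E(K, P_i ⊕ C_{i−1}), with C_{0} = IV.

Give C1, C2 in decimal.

C1: P1 ⊕ 62 = 213; E(K, 213) = 146.
C2: P2 ⊕ 146 = 55; E(K, 55) = 244.

C1 = 146, C2 = 244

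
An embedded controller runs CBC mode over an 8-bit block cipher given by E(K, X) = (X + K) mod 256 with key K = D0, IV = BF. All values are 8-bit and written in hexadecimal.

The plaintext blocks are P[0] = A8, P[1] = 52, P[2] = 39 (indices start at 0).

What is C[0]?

CBC encryption: C_i = E(K, P_i ⊕ C_{i−1}), with C_{−1} = IV.
C[0]: P[0] ⊕ BF = 17; E(K, 17) = E7.

C[0] = E7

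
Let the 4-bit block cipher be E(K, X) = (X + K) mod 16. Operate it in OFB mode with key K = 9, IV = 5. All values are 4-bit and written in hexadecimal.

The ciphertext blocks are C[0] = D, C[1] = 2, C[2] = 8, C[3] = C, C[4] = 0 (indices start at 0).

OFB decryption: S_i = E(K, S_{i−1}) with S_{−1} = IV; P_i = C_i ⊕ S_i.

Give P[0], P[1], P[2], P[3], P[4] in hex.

P[0]: S = E(K, 5) = E; D ⊕ E = 3.
P[1]: S = E(K, E) = 7; 2 ⊕ 7 = 5.
P[2]: S = E(K, 7) = 0; 8 ⊕ 0 = 8.
P[3]: S = E(K, 0) = 9; C ⊕ 9 = 5.
P[4]: S = E(K, 9) = 2; 0 ⊕ 2 = 2.

P[0] = 3, P[1] = 5, P[2] = 8, P[3] = 5, P[4] = 2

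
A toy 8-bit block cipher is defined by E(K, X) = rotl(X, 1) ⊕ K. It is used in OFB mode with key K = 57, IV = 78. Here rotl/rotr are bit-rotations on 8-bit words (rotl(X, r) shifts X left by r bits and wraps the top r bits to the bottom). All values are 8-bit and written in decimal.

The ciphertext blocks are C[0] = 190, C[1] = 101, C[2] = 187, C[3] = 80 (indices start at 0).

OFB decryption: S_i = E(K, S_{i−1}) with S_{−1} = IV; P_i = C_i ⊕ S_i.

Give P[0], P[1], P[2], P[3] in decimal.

P[0] = 27, P[1] = 23, P[2] = 102, P[3] = 210

P[0]: S = E(K, 78) = 165; 190 ⊕ 165 = 27.
P[1]: S = E(K, 165) = 114; 101 ⊕ 114 = 23.
P[2]: S = E(K, 114) = 221; 187 ⊕ 221 = 102.
P[3]: S = E(K, 221) = 130; 80 ⊕ 130 = 210.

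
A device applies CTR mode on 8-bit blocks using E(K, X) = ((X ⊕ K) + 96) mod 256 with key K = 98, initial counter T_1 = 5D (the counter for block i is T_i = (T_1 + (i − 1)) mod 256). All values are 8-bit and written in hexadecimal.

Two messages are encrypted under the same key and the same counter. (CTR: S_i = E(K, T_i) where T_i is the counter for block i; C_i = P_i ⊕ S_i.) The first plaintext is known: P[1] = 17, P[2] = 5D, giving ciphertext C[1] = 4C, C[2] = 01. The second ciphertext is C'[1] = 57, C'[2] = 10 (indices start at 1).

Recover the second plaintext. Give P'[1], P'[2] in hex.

In CTR with a reused counter, both messages share the same keystream S_i, so C_i ⊕ C'_i = P_i ⊕ P'_i and thus P'_i = P_i ⊕ C_i ⊕ C'_i.
P'[1]: 17 ⊕ 4C ⊕ 57 = 0C.
P'[2]: 5D ⊕ 01 ⊕ 10 = 4C.

P'[1] = 0C, P'[2] = 4C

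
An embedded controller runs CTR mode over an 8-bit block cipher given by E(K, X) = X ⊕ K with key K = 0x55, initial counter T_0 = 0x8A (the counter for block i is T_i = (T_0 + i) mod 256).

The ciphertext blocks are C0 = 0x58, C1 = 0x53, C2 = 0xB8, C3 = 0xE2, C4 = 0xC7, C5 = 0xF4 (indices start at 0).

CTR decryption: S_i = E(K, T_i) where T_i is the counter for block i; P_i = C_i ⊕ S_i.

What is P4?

P4 = 0x1C

P4: T = 0x8E, S = E(K, T) = 0xDB; 0xC7 ⊕ 0xDB = 0x1C.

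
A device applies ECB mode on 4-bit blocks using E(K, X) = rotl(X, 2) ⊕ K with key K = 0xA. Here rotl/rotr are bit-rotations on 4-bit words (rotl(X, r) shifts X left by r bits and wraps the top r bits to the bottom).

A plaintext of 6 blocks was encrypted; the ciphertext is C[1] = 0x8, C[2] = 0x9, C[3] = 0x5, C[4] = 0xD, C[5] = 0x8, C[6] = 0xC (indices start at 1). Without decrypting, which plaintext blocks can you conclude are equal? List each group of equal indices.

P[1] = P[5]

ECB encrypts each block independently with the same key, so equal ciphertext blocks imply equal plaintext blocks.
C[1] = C[5] = 0x8, so P[1] = P[5].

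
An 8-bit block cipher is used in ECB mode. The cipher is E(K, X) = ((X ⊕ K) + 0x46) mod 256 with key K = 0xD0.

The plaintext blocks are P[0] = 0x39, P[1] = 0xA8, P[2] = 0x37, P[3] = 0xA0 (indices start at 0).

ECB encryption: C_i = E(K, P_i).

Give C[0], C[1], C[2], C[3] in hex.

C[0]: E(K, 0x39) = 0x2F.
C[1]: E(K, 0xA8) = 0xBE.
C[2]: E(K, 0x37) = 0x2D.
C[3]: E(K, 0xA0) = 0xB6.

C[0] = 0x2F, C[1] = 0xBE, C[2] = 0x2D, C[3] = 0xB6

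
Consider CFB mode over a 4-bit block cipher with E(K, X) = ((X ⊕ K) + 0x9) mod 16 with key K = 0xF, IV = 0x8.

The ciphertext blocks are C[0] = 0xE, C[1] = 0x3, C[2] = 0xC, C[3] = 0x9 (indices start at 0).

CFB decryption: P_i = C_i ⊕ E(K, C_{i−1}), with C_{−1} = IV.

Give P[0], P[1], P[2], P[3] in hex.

P[0]: E(K, 0x8) = 0x0; 0xE ⊕ 0x0 = 0xE.
P[1]: E(K, 0xE) = 0xA; 0x3 ⊕ 0xA = 0x9.
P[2]: E(K, 0x3) = 0x5; 0xC ⊕ 0x5 = 0x9.
P[3]: E(K, 0xC) = 0xC; 0x9 ⊕ 0xC = 0x5.

P[0] = 0xE, P[1] = 0x9, P[2] = 0x9, P[3] = 0x5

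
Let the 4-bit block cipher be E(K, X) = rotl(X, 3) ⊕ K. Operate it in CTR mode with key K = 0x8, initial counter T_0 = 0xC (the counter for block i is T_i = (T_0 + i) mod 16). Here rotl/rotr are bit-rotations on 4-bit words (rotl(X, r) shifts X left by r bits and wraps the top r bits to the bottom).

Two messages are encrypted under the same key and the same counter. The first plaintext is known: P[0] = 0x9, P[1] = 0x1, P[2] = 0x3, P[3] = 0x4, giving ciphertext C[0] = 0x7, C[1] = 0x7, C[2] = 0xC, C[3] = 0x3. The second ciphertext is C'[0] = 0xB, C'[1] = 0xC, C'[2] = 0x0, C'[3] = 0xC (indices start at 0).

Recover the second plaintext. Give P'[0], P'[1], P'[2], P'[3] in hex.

In CTR with a reused counter, both messages share the same keystream S_i, so C_i ⊕ C'_i = P_i ⊕ P'_i and thus P'_i = P_i ⊕ C_i ⊕ C'_i.
P'[0]: 0x9 ⊕ 0x7 ⊕ 0xB = 0x5.
P'[1]: 0x1 ⊕ 0x7 ⊕ 0xC = 0xA.
P'[2]: 0x3 ⊕ 0xC ⊕ 0x0 = 0xF.
P'[3]: 0x4 ⊕ 0x3 ⊕ 0xC = 0xB.

P'[0] = 0x5, P'[1] = 0xA, P'[2] = 0xF, P'[3] = 0xB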